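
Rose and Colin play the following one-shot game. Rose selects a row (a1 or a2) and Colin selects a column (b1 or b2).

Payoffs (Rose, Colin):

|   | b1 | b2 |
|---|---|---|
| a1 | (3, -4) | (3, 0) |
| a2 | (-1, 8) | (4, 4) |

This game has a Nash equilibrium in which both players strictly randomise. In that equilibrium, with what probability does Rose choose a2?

Let r be the probability that Rose plays a1. In a completely mixed equilibrium, Colin must be indifferent between b1 and b2.
Colin's expected payoff from b1 is −4r + 8(1−r); from b2 it is 4(1−r).
Setting these equal: −12r + 8 = −4r + 4, so r = 1/2.
Therefore Rose plays a2 with probability 1 − 1/2 = 1/2.

1/2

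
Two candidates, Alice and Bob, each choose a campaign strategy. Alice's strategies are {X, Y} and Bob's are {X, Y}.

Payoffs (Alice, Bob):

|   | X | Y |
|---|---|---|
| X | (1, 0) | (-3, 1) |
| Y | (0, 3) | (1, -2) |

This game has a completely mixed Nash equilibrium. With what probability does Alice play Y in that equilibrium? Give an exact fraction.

Let r be the probability that Alice plays X. In a completely mixed equilibrium, Bob must be indifferent between X and Y.
Bob's expected payoff from X is 3(1−r); from Y it is r − 2(1−r).
Setting these equal: −3r + 3 = 3r − 2, so r = 5/6.
Therefore Alice plays Y with probability 1 − 5/6 = 1/6.

1/6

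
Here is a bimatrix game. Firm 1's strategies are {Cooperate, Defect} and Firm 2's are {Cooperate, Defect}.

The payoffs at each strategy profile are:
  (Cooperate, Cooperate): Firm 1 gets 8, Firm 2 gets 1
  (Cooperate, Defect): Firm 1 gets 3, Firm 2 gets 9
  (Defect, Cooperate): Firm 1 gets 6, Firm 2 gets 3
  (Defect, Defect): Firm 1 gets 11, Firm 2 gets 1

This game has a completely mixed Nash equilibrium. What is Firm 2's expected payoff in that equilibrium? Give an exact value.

First find x, the probability Firm 1 plays Cooperate, from Firm 2's indifference between Cooperate and Defect: x + 3(1−x) = 9x + (1−x), giving x = 1/5.
Since Firm 2 is indifferent in equilibrium, Firm 2's expected payoff equals the payoff from either column against (1/5, 4/5). Using Cooperate: (1/5) + 3(4/5) = 13/5.

13/5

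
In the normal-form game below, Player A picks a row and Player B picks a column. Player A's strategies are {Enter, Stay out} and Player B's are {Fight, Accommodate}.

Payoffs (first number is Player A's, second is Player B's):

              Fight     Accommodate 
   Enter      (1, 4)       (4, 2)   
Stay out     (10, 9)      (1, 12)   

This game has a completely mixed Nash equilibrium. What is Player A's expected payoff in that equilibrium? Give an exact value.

13/4

First find q, the probability Player B plays Fight, from Player A's indifference between Enter and Stay out: q + 4(1−q) = 10q + (1−q), giving q = 1/4.
Since Player A is indifferent in equilibrium, Player A's expected payoff equals the payoff from either row against (1/4, 3/4). Using Enter: (1/4) + 4(3/4) = 13/4.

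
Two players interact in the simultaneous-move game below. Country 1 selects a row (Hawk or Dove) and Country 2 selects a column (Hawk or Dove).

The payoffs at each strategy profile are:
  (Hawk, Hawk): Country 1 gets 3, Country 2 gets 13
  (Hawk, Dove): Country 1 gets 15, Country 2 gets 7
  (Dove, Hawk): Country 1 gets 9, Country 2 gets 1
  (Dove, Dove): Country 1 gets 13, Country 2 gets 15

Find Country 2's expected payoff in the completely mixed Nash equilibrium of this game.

47/5

First find x, the probability Country 1 plays Hawk, from Country 2's indifference between Hawk and Dove: 13x + (1−x) = 7x + 15(1−x), giving x = 7/10.
Since Country 2 is indifferent in equilibrium, Country 2's expected payoff equals the payoff from either column against (7/10, 3/10). Using Hawk: 13(7/10) + (3/10) = 47/5.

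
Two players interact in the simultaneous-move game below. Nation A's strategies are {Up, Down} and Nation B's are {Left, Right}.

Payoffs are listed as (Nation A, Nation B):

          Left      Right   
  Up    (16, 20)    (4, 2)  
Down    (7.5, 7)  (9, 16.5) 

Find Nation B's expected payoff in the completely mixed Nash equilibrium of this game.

632/55

First find p, the probability Nation A plays Up, from Nation B's indifference between Left and Right: 20p + 7(1−p) = 2p + 16.5(1−p), giving p = 19/55.
Since Nation B is indifferent in equilibrium, Nation B's expected payoff equals the payoff from either column against (19/55, 36/55). Using Left: 20(19/55) + 7(36/55) = 632/55.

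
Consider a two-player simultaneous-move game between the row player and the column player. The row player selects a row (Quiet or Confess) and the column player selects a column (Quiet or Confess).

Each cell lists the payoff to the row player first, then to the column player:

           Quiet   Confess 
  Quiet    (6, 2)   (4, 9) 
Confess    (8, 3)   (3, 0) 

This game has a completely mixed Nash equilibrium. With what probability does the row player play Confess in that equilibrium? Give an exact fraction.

7/10

Let p be the probability that the row player plays Quiet. In a completely mixed equilibrium, the column player must be indifferent between Quiet and Confess.
The column player's expected payoff from Quiet is 2p + 3(1−p); from Confess it is 9p.
Setting these equal: −p + 3 = 9p, so p = 3/10.
Therefore the row player plays Confess with probability 1 − 3/10 = 7/10.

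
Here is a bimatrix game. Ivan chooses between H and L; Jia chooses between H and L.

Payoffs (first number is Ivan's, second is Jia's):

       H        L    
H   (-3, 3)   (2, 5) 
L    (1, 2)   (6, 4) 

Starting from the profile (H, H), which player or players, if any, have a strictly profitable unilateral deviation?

Ivan at (H, H) earns -3; deviating to L yields 1 — a strict improvement.
Jia earns 3; deviating to L yields 5 — a strict improvement.
Both Ivan and Jia have strictly profitable deviations.

Both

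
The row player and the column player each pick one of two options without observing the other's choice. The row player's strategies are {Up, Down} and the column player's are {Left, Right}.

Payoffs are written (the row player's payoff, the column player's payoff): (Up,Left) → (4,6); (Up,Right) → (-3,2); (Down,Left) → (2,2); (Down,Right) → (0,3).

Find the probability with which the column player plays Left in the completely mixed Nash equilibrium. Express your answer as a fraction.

Let c be the probability that the column player plays Left. In a completely mixed equilibrium, the row player must be indifferent between Up and Down.
The row player's expected payoff from Up is 4c − 3(1−c); from Down it is 2c.
Setting these equal: 7c − 3 = 2c, so c = 3/5.

3/5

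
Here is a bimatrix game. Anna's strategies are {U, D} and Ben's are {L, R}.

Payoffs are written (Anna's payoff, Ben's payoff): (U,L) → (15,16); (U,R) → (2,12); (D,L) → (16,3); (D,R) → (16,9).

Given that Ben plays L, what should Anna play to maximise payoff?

D

Against L, Anna earns 15 from U and 16 from D.
So D is the best response.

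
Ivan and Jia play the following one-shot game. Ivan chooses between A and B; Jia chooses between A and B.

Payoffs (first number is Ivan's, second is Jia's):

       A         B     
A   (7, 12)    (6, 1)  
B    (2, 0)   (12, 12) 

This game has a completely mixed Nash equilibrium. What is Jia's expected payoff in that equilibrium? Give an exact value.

First find x, the probability Ivan plays A, from Jia's indifference between A and B: 12x = x + 12(1−x), giving x = 12/23.
Since Jia is indifferent in equilibrium, Jia's expected payoff equals the payoff from either column against (12/23, 11/23). Using A: 12(12/23) = 144/23.

144/23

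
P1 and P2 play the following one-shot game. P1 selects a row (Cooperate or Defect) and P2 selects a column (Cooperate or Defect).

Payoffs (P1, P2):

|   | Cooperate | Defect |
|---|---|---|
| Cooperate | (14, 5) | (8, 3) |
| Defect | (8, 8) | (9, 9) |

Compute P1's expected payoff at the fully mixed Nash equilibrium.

First find q, the probability P2 plays Cooperate, from P1's indifference between Cooperate and Defect: 14q + 8(1−q) = 8q + 9(1−q), giving q = 1/7.
Since P1 is indifferent in equilibrium, P1's expected payoff equals the payoff from either row against (1/7, 6/7). Using Cooperate: 14(1/7) + 8(6/7) = 62/7.

62/7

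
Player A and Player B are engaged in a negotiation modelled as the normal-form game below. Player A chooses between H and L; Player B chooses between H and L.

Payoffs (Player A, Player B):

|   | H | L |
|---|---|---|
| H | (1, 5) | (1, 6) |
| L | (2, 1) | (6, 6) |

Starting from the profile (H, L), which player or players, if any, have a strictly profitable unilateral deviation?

Player A

Player A at (H, L) earns 1; deviating to L yields 6 — a strict improvement.
Player B earns 6; deviating to H yields 5 — not better.
Only Player A has a strictly profitable deviation.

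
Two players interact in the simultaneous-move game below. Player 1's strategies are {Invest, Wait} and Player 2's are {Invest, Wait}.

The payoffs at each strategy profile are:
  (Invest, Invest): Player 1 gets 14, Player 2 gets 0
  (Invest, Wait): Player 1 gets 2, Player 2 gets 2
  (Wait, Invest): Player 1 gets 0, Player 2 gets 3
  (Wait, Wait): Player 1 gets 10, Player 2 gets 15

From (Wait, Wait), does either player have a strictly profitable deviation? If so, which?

Player 1 at (Wait, Wait) earns 10; deviating to Invest yields 2 — not better.
Player 2 earns 15; deviating to Invest yields 3 — not better.
Neither player can strictly improve; the profile is a Nash equilibrium.

Neither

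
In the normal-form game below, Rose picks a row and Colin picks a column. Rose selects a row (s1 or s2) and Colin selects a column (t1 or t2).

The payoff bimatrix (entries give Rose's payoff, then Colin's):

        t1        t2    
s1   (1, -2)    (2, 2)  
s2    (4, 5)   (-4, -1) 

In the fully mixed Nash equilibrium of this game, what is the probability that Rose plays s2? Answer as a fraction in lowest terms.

2/5

Let r be the probability that Rose plays s1. In a completely mixed equilibrium, Colin must be indifferent between t1 and t2.
Colin's expected payoff from t1 is −2r + 5(1−r); from t2 it is 2r − (1−r).
Setting these equal: −7r + 5 = 3r − 1, so r = 3/5.
Therefore Rose plays s2 with probability 1 − 3/5 = 2/5.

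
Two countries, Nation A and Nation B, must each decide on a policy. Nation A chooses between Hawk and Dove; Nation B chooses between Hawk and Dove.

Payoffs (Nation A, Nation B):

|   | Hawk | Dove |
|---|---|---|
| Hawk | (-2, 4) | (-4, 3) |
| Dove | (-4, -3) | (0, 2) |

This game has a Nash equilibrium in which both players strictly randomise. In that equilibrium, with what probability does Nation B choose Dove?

Let q be the probability that Nation B plays Hawk. In a completely mixed equilibrium, Nation A must be indifferent between Hawk and Dove.
Nation A's expected payoff from Hawk is −2q − 4(1−q); from Dove it is −4q.
Setting these equal: 2q − 4 = −4q, so q = 2/3.
Therefore Nation B plays Dove with probability 1 − 2/3 = 1/3.

1/3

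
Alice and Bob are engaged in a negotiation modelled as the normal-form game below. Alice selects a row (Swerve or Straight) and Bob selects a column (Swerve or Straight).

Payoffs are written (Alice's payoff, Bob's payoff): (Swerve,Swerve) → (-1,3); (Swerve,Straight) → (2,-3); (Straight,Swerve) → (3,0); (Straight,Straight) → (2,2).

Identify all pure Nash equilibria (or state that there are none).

(Swerve, Swerve): Alice prefers Straight (3 > -1) — not an equilibrium.
(Swerve, Straight): Bob prefers Swerve (3 > -3) — not an equilibrium.
(Straight, Swerve): Bob prefers Straight (2 > 0) — not an equilibrium.
(Straight, Straight): Alice gets 2 ≥ 2 from Swerve, and Bob gets 2 ≥ 0 from Swerve — Nash equilibrium.

(Straight, Straight)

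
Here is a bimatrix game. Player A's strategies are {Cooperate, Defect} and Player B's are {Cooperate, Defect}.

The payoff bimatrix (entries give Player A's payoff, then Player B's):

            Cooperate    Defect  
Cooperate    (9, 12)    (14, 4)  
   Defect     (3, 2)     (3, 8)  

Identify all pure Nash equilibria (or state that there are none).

(Cooperate, Cooperate): Player A gets 9 ≥ 3 from Defect, and Player B gets 12 ≥ 4 from Defect — Nash equilibrium.
(Cooperate, Defect): Player B prefers Cooperate (12 > 4) — not an equilibrium.
(Defect, Cooperate): Player A prefers Cooperate (9 > 3); Player B prefers Defect (8 > 2) — not an equilibrium.
(Defect, Defect): Player A prefers Cooperate (14 > 3) — not an equilibrium.

(Cooperate, Cooperate)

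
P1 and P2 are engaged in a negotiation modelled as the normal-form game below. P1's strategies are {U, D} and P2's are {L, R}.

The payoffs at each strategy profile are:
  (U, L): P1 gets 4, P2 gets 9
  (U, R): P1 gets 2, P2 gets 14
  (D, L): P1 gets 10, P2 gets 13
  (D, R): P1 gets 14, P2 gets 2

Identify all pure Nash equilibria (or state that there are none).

(U, L): P1 prefers D (10 > 4); P2 prefers R (14 > 9) — not an equilibrium.
(U, R): P1 prefers D (14 > 2) — not an equilibrium.
(D, L): P1 gets 10 ≥ 4 from U, and P2 gets 13 ≥ 2 from R — Nash equilibrium.
(D, R): P2 prefers L (13 > 2) — not an equilibrium.

(D, L)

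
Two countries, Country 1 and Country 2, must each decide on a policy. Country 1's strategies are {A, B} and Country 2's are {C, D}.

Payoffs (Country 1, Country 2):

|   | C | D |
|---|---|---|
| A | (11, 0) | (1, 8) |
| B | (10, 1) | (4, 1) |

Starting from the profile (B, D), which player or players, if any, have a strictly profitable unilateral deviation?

Country 1 at (B, D) earns 4; deviating to A yields 1 — not better.
Country 2 earns 1; deviating to C yields 1 — not better.
Neither player can strictly improve; the profile is a Nash equilibrium.

Neither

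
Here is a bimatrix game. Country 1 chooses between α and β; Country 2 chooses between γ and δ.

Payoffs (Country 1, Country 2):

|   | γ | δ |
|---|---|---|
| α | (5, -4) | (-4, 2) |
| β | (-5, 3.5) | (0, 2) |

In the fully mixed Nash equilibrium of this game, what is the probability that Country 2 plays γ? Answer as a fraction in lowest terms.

2/7

Let y be the probability that Country 2 plays γ. In a completely mixed equilibrium, Country 1 must be indifferent between α and β.
Country 1's expected payoff from α is 5y − 4(1−y); from β it is −5y.
Setting these equal: 9y − 4 = −5y, so y = 2/7.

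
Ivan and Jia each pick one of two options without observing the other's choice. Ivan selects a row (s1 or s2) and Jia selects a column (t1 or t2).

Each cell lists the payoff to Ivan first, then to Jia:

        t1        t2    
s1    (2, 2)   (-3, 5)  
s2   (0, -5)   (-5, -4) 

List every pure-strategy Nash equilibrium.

(s1, t2)

(s1, t1): Jia prefers t2 (5 > 2) — not an equilibrium.
(s1, t2): Ivan gets -3 ≥ -5 from s2, and Jia gets 5 ≥ 2 from t1 — Nash equilibrium.
(s2, t1): Ivan prefers s1 (2 > 0); Jia prefers t2 (-4 > -5) — not an equilibrium.
(s2, t2): Ivan prefers s1 (-3 > -5) — not an equilibrium.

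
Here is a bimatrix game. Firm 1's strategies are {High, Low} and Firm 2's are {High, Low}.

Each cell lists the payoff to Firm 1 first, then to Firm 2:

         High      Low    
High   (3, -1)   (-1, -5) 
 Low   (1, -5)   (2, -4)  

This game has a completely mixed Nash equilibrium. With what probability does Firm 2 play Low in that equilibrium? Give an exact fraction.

2/5

Let q be the probability that Firm 2 plays High. In a completely mixed equilibrium, Firm 1 must be indifferent between High and Low.
Firm 1's expected payoff from High is 3q − (1−q); from Low it is q + 2(1−q).
Setting these equal: 4q − 1 = −q + 2, so q = 3/5.
Therefore Firm 2 plays Low with probability 1 − 3/5 = 2/5.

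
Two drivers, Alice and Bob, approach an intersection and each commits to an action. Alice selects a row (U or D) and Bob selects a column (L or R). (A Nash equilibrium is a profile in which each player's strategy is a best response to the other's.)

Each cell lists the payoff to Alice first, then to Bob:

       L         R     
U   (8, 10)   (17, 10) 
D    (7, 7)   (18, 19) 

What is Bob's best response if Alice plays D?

R

Against D, Bob earns 7 from L and 19 from R.
So R is the best response.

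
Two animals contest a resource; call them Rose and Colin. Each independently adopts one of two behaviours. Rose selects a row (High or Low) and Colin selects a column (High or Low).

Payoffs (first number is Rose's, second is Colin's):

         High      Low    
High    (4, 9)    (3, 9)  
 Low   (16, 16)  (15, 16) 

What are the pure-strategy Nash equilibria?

(High, High): Rose prefers Low (16 > 4) — not an equilibrium.
(High, Low): Rose prefers Low (15 > 3) — not an equilibrium.
(Low, High): Rose gets 16 ≥ 4 from High, and Colin gets 16 ≥ 16 from Low — Nash equilibrium.
(Low, Low): Rose gets 15 ≥ 3 from High, and Colin gets 16 ≥ 16 from High — Nash equilibrium.

(Low, High) and (Low, Low)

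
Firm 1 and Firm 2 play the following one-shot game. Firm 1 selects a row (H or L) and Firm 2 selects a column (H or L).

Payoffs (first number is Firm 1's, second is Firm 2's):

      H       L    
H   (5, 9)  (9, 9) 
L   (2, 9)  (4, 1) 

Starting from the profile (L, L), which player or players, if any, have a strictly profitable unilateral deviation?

Firm 1 at (L, L) earns 4; deviating to H yields 9 — a strict improvement.
Firm 2 earns 1; deviating to H yields 9 — a strict improvement.
Both Firm 1 and Firm 2 have strictly profitable deviations.

Both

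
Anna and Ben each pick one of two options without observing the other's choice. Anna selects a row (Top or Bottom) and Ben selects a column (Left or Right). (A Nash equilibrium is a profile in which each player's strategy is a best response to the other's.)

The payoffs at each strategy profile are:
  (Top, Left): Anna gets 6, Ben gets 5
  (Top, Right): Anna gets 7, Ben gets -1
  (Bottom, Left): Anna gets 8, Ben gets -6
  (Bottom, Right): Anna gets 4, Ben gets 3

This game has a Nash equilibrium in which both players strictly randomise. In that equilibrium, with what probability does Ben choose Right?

Let c be the probability that Ben plays Left. In a completely mixed equilibrium, Anna must be indifferent between Top and Bottom.
Anna's expected payoff from Top is 6c + 7(1−c); from Bottom it is 8c + 4(1−c).
Setting these equal: −c + 7 = 4c + 4, so c = 3/5.
Therefore Ben plays Right with probability 1 − 3/5 = 2/5.

2/5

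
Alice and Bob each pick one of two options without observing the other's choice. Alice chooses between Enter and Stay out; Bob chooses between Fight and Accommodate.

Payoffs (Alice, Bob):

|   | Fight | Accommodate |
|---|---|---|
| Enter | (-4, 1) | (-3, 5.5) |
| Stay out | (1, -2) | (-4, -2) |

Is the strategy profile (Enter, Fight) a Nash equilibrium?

No

At (Enter, Fight), Alice earns -4; switching to Stay out would give 1, so Alice would deviate.
Bob earns 1; switching to Accommodate would give 5.5, so Bob would deviate.
Since at least one player can profitably deviate, this is not a Nash equilibrium.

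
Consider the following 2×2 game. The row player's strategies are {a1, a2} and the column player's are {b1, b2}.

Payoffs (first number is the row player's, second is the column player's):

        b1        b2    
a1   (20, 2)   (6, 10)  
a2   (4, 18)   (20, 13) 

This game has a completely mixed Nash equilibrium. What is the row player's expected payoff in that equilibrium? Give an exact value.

188/15

First find q, the probability the column player plays b1, from the row player's indifference between a1 and a2: 20q + 6(1−q) = 4q + 20(1−q), giving q = 7/15.
Since the row player is indifferent in equilibrium, the row player's expected payoff equals the payoff from either row against (7/15, 8/15). Using a1: 20(7/15) + 6(8/15) = 188/15.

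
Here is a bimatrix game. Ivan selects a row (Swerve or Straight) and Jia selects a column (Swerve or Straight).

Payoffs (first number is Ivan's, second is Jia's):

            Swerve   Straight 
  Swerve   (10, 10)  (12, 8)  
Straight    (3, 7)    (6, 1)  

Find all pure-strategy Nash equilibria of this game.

(Swerve, Swerve)

(Swerve, Swerve): Ivan gets 10 ≥ 3 from Straight, and Jia gets 10 ≥ 8 from Straight — Nash equilibrium.
(Swerve, Straight): Jia prefers Swerve (10 > 8) — not an equilibrium.
(Straight, Swerve): Ivan prefers Swerve (10 > 3) — not an equilibrium.
(Straight, Straight): Ivan prefers Swerve (12 > 6); Jia prefers Swerve (7 > 1) — not an equilibrium.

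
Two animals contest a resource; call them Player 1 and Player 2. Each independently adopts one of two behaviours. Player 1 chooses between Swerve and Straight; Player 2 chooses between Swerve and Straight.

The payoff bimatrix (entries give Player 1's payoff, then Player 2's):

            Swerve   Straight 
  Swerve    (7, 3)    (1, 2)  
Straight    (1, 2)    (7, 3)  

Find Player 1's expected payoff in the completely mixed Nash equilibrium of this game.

4

First find y, the probability Player 2 plays Swerve, from Player 1's indifference between Swerve and Straight: 7y + (1−y) = y + 7(1−y), giving y = 1/2.
Since Player 1 is indifferent in equilibrium, Player 1's expected payoff equals the payoff from either row against (1/2, 1/2). Using Swerve: 7(1/2) + (1/2) = 4.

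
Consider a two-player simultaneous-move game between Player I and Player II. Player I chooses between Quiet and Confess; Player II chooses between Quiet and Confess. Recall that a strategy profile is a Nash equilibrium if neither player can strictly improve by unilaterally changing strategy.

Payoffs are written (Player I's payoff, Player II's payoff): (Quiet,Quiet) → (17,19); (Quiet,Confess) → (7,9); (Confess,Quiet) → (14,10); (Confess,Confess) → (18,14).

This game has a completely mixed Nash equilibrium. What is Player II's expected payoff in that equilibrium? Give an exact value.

First find x, the probability Player I plays Quiet, from Player II's indifference between Quiet and Confess: 19x + 10(1−x) = 9x + 14(1−x), giving x = 2/7.
Since Player II is indifferent in equilibrium, Player II's expected payoff equals the payoff from either column against (2/7, 5/7). Using Quiet: 19(2/7) + 10(5/7) = 88/7.

88/7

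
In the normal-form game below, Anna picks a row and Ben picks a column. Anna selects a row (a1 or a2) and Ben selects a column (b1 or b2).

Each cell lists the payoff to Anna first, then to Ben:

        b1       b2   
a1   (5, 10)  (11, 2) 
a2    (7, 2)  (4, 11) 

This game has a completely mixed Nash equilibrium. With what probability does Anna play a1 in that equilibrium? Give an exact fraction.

Let p be the probability that Anna plays a1. In a completely mixed equilibrium, Ben must be indifferent between b1 and b2.
Ben's expected payoff from b1 is 10p + 2(1−p); from b2 it is 2p + 11(1−p).
Setting these equal: 8p + 2 = −9p + 11, so p = 9/17.

9/17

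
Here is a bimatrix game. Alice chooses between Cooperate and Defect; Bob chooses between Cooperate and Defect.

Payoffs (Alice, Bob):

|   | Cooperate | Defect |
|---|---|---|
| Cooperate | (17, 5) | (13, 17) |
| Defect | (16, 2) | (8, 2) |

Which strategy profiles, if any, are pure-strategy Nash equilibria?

(Cooperate, Defect)

(Cooperate, Cooperate): Bob prefers Defect (17 > 5) — not an equilibrium.
(Cooperate, Defect): Alice gets 13 ≥ 8 from Defect, and Bob gets 17 ≥ 5 from Cooperate — Nash equilibrium.
(Defect, Cooperate): Alice prefers Cooperate (17 > 16) — not an equilibrium.
(Defect, Defect): Alice prefers Cooperate (13 > 8) — not an equilibrium.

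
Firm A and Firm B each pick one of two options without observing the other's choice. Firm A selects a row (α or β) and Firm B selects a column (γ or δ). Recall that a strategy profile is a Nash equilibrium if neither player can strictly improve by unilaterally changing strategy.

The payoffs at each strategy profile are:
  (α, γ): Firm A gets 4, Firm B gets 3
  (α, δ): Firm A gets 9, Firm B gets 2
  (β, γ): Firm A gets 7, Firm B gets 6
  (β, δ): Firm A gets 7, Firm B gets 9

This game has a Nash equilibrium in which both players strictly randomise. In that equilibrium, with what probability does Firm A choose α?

3/4

Let r be the probability that Firm A plays α. In a completely mixed equilibrium, Firm B must be indifferent between γ and δ.
Firm B's expected payoff from γ is 3r + 6(1−r); from δ it is 2r + 9(1−r).
Setting these equal: −3r + 6 = −7r + 9, so r = 3/4.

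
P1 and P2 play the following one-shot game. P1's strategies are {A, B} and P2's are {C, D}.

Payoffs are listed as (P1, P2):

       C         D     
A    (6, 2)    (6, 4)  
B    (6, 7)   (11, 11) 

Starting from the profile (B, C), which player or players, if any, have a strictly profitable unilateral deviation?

P1 at (B, C) earns 6; deviating to A yields 6 — not better.
P2 earns 7; deviating to D yields 11 — a strict improvement.
Only P2 has a strictly profitable deviation.

P2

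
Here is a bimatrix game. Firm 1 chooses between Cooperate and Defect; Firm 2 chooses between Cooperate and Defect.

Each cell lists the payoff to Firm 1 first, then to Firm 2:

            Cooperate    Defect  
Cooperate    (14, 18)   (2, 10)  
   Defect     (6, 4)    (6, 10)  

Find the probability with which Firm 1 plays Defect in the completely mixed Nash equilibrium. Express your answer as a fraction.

Let r be the probability that Firm 1 plays Cooperate. In a completely mixed equilibrium, Firm 2 must be indifferent between Cooperate and Defect.
Firm 2's expected payoff from Cooperate is 18r + 4(1−r); from Defect it is 10r + 10(1−r).
Setting these equal: 14r + 4 = 10, so r = 3/7.
Therefore Firm 1 plays Defect with probability 1 − 3/7 = 4/7.

4/7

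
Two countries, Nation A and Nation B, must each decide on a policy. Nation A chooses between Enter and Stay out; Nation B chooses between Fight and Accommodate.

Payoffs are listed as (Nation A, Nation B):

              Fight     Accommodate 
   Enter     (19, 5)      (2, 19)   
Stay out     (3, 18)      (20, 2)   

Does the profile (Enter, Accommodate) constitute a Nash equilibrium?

At (Enter, Accommodate), Nation A earns 2; switching to Stay out would give 20, so Nation A would deviate.
Nation B earns 19; switching to Fight would give 5, so Nation B has no profitable deviation.
Since at least one player can profitably deviate, this is not a Nash equilibrium.

No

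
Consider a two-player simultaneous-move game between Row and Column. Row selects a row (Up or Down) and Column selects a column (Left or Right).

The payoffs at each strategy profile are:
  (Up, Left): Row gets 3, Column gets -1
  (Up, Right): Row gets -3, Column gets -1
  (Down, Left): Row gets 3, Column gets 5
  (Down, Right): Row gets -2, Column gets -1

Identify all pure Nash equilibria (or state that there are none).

(Up, Left) and (Down, Left)

(Up, Left): Row gets 3 ≥ 3 from Down, and Column gets -1 ≥ -1 from Right — Nash equilibrium.
(Up, Right): Row prefers Down (-2 > -3) — not an equilibrium.
(Down, Left): Row gets 3 ≥ 3 from Up, and Column gets 5 ≥ -1 from Right — Nash equilibrium.
(Down, Right): Column prefers Left (5 > -1) — not an equilibrium.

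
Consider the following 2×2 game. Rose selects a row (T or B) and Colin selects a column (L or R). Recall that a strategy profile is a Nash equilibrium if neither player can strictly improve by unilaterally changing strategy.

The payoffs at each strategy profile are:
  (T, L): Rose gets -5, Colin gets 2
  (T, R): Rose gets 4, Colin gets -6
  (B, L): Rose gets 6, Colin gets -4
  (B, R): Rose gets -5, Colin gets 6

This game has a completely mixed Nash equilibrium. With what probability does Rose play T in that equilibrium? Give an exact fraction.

Let x be the probability that Rose plays T. In a completely mixed equilibrium, Colin must be indifferent between L and R.
Colin's expected payoff from L is 2x − 4(1−x); from R it is −6x + 6(1−x).
Setting these equal: 6x − 4 = −12x + 6, so x = 5/9.

5/9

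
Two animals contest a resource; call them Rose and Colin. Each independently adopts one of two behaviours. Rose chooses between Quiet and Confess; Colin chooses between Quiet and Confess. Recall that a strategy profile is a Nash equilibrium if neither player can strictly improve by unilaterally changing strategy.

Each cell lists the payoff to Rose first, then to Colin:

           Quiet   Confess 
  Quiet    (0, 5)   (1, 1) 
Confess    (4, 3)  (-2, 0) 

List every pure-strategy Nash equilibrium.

(Confess, Quiet)

(Quiet, Quiet): Rose prefers Confess (4 > 0) — not an equilibrium.
(Quiet, Confess): Colin prefers Quiet (5 > 1) — not an equilibrium.
(Confess, Quiet): Rose gets 4 ≥ 0 from Quiet, and Colin gets 3 ≥ 0 from Confess — Nash equilibrium.
(Confess, Confess): Rose prefers Quiet (1 > -2); Colin prefers Quiet (3 > 0) — not an equilibrium.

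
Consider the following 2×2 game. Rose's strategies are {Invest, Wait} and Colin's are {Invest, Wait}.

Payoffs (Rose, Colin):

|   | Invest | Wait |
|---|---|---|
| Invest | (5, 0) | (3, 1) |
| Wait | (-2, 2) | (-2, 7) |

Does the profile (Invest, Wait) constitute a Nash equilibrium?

Yes

At (Invest, Wait), Rose earns 3; switching to Wait would give -2, so Rose has no profitable deviation.
Colin earns 1; switching to Invest would give 0, so Colin has no profitable deviation.
Neither player can gain by a unilateral deviation, so this profile is a Nash equilibrium.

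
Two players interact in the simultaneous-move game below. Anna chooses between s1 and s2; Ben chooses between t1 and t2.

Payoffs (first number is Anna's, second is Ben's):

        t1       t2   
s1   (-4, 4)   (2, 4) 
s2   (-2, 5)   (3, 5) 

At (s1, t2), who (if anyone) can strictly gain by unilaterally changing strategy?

Anna at (s1, t2) earns 2; deviating to s2 yields 3 — a strict improvement.
Ben earns 4; deviating to t1 yields 4 — not better.
Only Anna has a strictly profitable deviation.

Anna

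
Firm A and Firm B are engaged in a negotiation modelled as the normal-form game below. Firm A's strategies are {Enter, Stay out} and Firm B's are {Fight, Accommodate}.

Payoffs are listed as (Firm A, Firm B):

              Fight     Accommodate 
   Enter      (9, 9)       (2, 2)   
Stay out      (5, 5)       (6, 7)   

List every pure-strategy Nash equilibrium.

(Enter, Fight) and (Stay out, Accommodate)

(Enter, Fight): Firm A gets 9 ≥ 5 from Stay out, and Firm B gets 9 ≥ 2 from Accommodate — Nash equilibrium.
(Enter, Accommodate): Firm A prefers Stay out (6 > 2); Firm B prefers Fight (9 > 2) — not an equilibrium.
(Stay out, Fight): Firm A prefers Enter (9 > 5); Firm B prefers Accommodate (7 > 5) — not an equilibrium.
(Stay out, Accommodate): Firm A gets 6 ≥ 2 from Enter, and Firm B gets 7 ≥ 5 from Fight — Nash equilibrium.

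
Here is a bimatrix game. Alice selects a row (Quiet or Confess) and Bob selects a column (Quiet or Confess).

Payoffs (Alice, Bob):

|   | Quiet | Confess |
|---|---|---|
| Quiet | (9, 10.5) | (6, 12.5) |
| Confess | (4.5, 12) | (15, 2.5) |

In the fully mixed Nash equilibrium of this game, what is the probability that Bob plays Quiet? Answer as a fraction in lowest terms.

Let y be the probability that Bob plays Quiet. In a completely mixed equilibrium, Alice must be indifferent between Quiet and Confess.
Alice's expected payoff from Quiet is 9y + 6(1−y); from Confess it is 4.5y + 15(1−y).
Setting these equal: 3y + 6 = −10.5y + 15, so y = 2/3.

2/3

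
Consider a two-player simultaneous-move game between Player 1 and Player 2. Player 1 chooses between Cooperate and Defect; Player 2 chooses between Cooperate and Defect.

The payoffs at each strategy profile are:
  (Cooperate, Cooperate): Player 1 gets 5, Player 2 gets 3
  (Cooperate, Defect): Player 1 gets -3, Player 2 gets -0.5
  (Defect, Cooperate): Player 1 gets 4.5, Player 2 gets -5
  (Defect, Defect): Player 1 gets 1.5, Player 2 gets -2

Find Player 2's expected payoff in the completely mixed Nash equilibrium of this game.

-17/13

First find p, the probability Player 1 plays Cooperate, from Player 2's indifference between Cooperate and Defect: 3p − 5(1−p) = −0.5p − 2(1−p), giving p = 6/13.
Since Player 2 is indifferent in equilibrium, Player 2's expected payoff equals the payoff from either column against (6/13, 7/13). Using Cooperate: 3(6/13) − 5(7/13) = -17/13.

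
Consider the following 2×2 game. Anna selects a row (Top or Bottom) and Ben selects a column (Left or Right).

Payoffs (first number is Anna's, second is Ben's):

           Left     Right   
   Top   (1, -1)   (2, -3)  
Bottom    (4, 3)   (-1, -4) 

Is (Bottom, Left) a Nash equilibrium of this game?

Yes

At (Bottom, Left), Anna earns 4; switching to Top would give 1, so Anna has no profitable deviation.
Ben earns 3; switching to Right would give -4, so Ben has no profitable deviation.
Neither player can gain by a unilateral deviation, so this profile is a Nash equilibrium.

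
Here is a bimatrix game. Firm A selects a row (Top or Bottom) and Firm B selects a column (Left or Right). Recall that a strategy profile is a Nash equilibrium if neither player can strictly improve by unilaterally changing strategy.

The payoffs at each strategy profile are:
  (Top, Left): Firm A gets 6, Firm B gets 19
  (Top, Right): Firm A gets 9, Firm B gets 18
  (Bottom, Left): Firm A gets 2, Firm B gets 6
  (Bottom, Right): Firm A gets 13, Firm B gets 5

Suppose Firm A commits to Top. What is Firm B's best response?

Left

Against Top, Firm B earns 19 from Left and 18 from Right.
So Left is the best response.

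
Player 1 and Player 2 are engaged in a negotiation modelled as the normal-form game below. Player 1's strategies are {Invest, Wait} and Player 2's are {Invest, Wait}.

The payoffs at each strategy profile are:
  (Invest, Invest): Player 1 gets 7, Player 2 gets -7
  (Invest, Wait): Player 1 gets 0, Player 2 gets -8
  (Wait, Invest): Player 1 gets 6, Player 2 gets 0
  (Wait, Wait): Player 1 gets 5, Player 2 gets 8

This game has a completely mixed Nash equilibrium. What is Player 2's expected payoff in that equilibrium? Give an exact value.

-56/9

First find x, the probability Player 1 plays Invest, from Player 2's indifference between Invest and Wait: −7x = −8x + 8(1−x), giving x = 8/9.
Since Player 2 is indifferent in equilibrium, Player 2's expected payoff equals the payoff from either column against (8/9, 1/9). Using Invest: −7(8/9) = -56/9.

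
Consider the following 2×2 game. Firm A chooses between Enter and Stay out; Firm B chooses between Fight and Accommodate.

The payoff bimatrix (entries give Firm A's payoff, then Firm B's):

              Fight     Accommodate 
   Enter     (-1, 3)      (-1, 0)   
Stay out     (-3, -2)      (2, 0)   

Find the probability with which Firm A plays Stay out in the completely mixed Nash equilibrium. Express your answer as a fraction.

3/5

Let x be the probability that Firm A plays Enter. In a completely mixed equilibrium, Firm B must be indifferent between Fight and Accommodate.
Firm B's expected payoff from Fight is 3x − 2(1−x); from Accommodate it is 0.
Setting these equal: 5x − 2 = 0, so x = 2/5.
Therefore Firm A plays Stay out with probability 1 − 2/5 = 3/5.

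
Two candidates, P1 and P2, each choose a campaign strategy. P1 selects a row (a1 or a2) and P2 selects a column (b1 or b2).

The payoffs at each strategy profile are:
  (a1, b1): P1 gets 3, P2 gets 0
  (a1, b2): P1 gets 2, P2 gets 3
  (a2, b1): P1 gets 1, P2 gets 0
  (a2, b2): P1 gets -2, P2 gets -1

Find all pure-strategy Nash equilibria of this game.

(a1, b1): P2 prefers b2 (3 > 0) — not an equilibrium.
(a1, b2): P1 gets 2 ≥ -2 from a2, and P2 gets 3 ≥ 0 from b1 — Nash equilibrium.
(a2, b1): P1 prefers a1 (3 > 1) — not an equilibrium.
(a2, b2): P1 prefers a1 (2 > -2); P2 prefers b1 (0 > -1) — not an equilibrium.

(a1, b2)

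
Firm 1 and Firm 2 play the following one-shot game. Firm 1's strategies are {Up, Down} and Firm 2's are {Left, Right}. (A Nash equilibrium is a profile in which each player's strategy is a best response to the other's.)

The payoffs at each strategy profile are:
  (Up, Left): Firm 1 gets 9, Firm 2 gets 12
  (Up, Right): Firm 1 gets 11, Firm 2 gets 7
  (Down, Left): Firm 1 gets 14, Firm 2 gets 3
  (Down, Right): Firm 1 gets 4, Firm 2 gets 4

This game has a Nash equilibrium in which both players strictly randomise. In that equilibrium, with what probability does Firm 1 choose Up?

1/6

Let x be the probability that Firm 1 plays Up. In a completely mixed equilibrium, Firm 2 must be indifferent between Left and Right.
Firm 2's expected payoff from Left is 12x + 3(1−x); from Right it is 7x + 4(1−x).
Setting these equal: 9x + 3 = 3x + 4, so x = 1/6.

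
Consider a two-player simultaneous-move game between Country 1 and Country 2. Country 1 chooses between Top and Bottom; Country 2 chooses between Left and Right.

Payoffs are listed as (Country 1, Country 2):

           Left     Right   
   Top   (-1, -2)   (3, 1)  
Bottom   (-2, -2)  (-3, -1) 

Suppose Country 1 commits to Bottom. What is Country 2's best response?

Against Bottom, Country 2 earns -2 from Left and -1 from Right.
So Right is the best response.

Right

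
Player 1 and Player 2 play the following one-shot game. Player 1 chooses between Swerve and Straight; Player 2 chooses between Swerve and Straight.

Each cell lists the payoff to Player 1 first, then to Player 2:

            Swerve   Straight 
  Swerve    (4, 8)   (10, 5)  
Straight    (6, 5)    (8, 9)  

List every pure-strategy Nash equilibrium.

(Swerve, Swerve): Player 1 prefers Straight (6 > 4) — not an equilibrium.
(Swerve, Straight): Player 2 prefers Swerve (8 > 5) — not an equilibrium.
(Straight, Swerve): Player 2 prefers Straight (9 > 5) — not an equilibrium.
(Straight, Straight): Player 1 prefers Swerve (10 > 8) — not an equilibrium.

none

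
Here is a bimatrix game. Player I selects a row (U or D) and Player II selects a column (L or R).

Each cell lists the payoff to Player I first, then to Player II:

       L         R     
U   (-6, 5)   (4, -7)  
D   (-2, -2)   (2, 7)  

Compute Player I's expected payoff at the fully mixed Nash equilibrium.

2/3

First find y, the probability Player II plays L, from Player I's indifference between U and D: −6y + 4(1−y) = −2y + 2(1−y), giving y = 1/3.
Since Player I is indifferent in equilibrium, Player I's expected payoff equals the payoff from either row against (1/3, 2/3). Using U: −6(1/3) + 4(2/3) = 2/3.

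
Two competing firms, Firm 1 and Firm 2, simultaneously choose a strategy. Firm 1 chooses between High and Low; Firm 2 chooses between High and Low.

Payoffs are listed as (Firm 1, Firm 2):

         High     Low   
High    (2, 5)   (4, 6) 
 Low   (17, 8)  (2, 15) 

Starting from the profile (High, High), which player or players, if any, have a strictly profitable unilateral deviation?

Firm 1 at (High, High) earns 2; deviating to Low yields 17 — a strict improvement.
Firm 2 earns 5; deviating to Low yields 6 — a strict improvement.
Both Firm 1 and Firm 2 have strictly profitable deviations.

Both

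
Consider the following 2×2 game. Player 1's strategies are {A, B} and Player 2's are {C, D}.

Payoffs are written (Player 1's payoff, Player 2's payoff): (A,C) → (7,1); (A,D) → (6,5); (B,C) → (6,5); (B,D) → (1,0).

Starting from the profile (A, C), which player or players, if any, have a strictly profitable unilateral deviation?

Player 2

Player 1 at (A, C) earns 7; deviating to B yields 6 — not better.
Player 2 earns 1; deviating to D yields 5 — a strict improvement.
Only Player 2 has a strictly profitable deviation.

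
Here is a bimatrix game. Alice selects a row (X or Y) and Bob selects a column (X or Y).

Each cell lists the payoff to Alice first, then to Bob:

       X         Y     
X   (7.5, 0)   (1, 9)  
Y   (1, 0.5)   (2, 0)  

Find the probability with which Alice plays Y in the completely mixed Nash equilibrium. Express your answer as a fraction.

18/19

Let x be the probability that Alice plays X. In a completely mixed equilibrium, Bob must be indifferent between X and Y.
Bob's expected payoff from X is 0.5(1−x); from Y it is 9x.
Setting these equal: −0.5x + 0.5 = 9x, so x = 1/19.
Therefore Alice plays Y with probability 1 − 1/19 = 18/19.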